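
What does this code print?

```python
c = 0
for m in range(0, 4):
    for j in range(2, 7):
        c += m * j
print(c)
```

m=0,j=2: c = 0+0 = 0
m=0,j=3: c = 0+0 = 0
m=0,j=4: c = 0+0 = 0
m=0,j=5: c = 0+0 = 0
m=0,j=6: c = 0+0 = 0
m=1,j=2: c = 0+2 = 2
m=1,j=3: c = 2+3 = 5
m=1,j=4: c = 5+4 = 9
m=1,j=5: c = 9+5 = 14
m=1,j=6: c = 14+6 = 20
m=2,j=2: c = 20+4 = 24
m=2,j=3: c = 24+6 = 30
m=2,j=4: c = 30+8 = 38
m=2,j=5: c = 38+10 = 48
m=2,j=6: c = 48+12 = 60
m=3,j=2: c = 60+6 = 66
m=3,j=3: c = 66+9 = 75
m=3,j=4: c = 75+12 = 87
m=3,j=5: c = 87+15 = 102
m=3,j=6: c = 102+18 = 120

120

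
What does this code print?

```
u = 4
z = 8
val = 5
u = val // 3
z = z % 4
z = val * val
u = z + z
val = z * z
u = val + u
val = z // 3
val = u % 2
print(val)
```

1

u = 5//3 = 1
z = 8%4 = 0
z = 5*5 = 25
u = 25+25 = 50
val = 25*25 = 625
u = 625+50 = 675
val = 25//3 = 8
val = 675%2 = 1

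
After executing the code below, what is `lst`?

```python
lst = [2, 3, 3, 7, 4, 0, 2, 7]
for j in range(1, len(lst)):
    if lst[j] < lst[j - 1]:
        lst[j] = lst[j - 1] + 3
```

[2, 3, 3, 7, 10, 13, 16, 19]

j=1: 3>=2, unchanged → [2, 3, 3, 7, 4, 0, 2, 7]
j=2: 3>=3, unchanged → [2, 3, 3, 7, 4, 0, 2, 7]
j=3: 7>=3, unchanged → [2, 3, 3, 7, 4, 0, 2, 7]
j=4: 4<7, lst[4] = 7+3 = 10 → [2, 3, 3, 7, 10, 0, 2, 7]
j=5: 0<10, lst[5] = 10+3 = 13 → [2, 3, 3, 7, 10, 13, 2, 7]
j=6: 2<13, lst[6] = 13+3 = 16 → [2, 3, 3, 7, 10, 13, 16, 7]
j=7: 7<16, lst[7] = 16+3 = 19 → [2, 3, 3, 7, 10, 13, 16, 19]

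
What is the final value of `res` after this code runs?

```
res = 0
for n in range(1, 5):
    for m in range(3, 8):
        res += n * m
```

n=1,m=3: res = 0+3 = 3
n=1,m=4: res = 3+4 = 7
n=1,m=5: res = 7+5 = 12
n=1,m=6: res = 12+6 = 18
n=1,m=7: res = 18+7 = 25
n=2,m=3: res = 25+6 = 31
n=2,m=4: res = 31+8 = 39
n=2,m=5: res = 39+10 = 49
n=2,m=6: res = 49+12 = 61
n=2,m=7: res = 61+14 = 75
n=3,m=3: res = 75+9 = 84
n=3,m=4: res = 84+12 = 96
n=3,m=5: res = 96+15 = 111
n=3,m=6: res = 111+18 = 129
n=3,m=7: res = 129+21 = 150
n=4,m=3: res = 150+12 = 162
n=4,m=4: res = 162+16 = 178
n=4,m=5: res = 178+20 = 198
n=4,m=6: res = 198+24 = 222
n=4,m=7: res = 222+28 = 250

250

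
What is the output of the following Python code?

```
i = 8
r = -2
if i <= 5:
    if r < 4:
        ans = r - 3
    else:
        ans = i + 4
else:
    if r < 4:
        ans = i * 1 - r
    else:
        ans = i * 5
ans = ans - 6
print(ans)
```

i=8, r=-2
i <= 5 is False; r < 4 is True
→ ans = i * 1 - r = 10
ans = 10-6 = 4

4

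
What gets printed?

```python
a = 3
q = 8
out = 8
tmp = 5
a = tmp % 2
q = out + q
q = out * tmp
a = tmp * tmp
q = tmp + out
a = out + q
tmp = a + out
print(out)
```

a = 5%2 = 1
q = 8+8 = 16
q = 8*5 = 40
a = 5*5 = 25
q = 5+8 = 13
a = 8+13 = 21
tmp = 21+8 = 29

8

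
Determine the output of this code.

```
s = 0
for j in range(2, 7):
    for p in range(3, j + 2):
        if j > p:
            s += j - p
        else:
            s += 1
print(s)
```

19

j=2,p=3: not 2>3, s = 0+1 = 1
j=3,p=3: not 3>3, s = 1+1 = 2
j=3,p=4: not 3>4, s = 2+1 = 3
j=4,p=3: 4>3, s = 3+1 = 4
j=4,p=4: not 4>4, s = 4+1 = 5
j=4,p=5: not 4>5, s = 5+1 = 6
j=5,p=3: 5>3, s = 6+2 = 8
j=5,p=4: 5>4, s = 8+1 = 9
j=5,p=5: not 5>5, s = 9+1 = 10
j=5,p=6: not 5>6, s = 10+1 = 11
j=6,p=3: 6>3, s = 11+3 = 14
j=6,p=4: 6>4, s = 14+2 = 16
j=6,p=5: 6>5, s = 16+1 = 17
j=6,p=6: not 6>6, s = 17+1 = 18
j=6,p=7: not 6>7, s = 18+1 = 19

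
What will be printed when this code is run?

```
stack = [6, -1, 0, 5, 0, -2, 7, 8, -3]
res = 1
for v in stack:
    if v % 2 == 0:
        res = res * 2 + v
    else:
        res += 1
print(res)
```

159

v=6: even, res = 1*2+6 = 8
v=-1: not even, res = 8+1 = 9
v=0: even, res = 9*2+0 = 18
v=5: not even, res = 18+1 = 19
v=0: even, res = 19*2+0 = 38
v=-2: even, res = 38*2+(-2) = 74
v=7: not even, res = 74+1 = 75
v=8: even, res = 75*2+8 = 158
v=-3: not even, res = 158+1 = 159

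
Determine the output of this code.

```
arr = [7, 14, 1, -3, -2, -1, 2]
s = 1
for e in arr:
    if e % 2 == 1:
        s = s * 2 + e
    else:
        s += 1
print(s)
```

e=7: odd, s = 1*2+7 = 9
e=14: not odd, s = 9+1 = 10
e=1: odd, s = 10*2+1 = 21
e=-3: odd, s = 21*2+(-3) = 39
e=-2: not odd, s = 39+1 = 40
e=-1: odd, s = 40*2+(-1) = 79
e=2: not odd, s = 79+1 = 80

80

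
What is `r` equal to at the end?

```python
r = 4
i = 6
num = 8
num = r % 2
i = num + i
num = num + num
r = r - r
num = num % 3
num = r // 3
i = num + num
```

num = 4%2 = 0
i = 0+6 = 6
num = 0+0 = 0
r = 4-4 = 0
num = 0%3 = 0
num = 0//3 = 0
i = 0+0 = 0

0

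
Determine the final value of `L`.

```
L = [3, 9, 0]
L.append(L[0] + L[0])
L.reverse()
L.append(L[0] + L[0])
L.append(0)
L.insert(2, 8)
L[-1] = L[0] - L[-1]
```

append L[0]+L[0] = 3+3 = 6 → [3, 9, 0, 6]
reverse → [6, 0, 9, 3]
append L[0]+L[0] = 6+6 = 12 → [6, 0, 9, 3, 12]
append 0 → [6, 0, 9, 3, 12, 0]
insert 8 at 2 → [6, 0, 8, 9, 3, 12, 0]
L[-1] = L[0]-L[-1] = 6-0 = 6 → [6, 0, 8, 9, 3, 12, 6]

[6, 0, 8, 9, 3, 12, 6]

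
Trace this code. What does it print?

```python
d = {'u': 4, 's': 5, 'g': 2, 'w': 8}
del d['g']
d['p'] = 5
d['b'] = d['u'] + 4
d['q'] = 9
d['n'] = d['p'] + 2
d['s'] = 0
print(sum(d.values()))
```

41

del 'g' → {'u': 4, 's': 5, 'w': 8}
d['p'] = 5 → {'u': 4, 's': 5, 'w': 8, 'p': 5}
d['b'] = d['u']+4 = 8 → {'u': 4, 's': 5, 'w': 8, 'p': 5, 'b': 8}
d['q'] = 9 → {'u': 4, 's': 5, 'w': 8, 'p': 5, 'b': 8, 'q': 9}
d['n'] = d['p']+2 = 7 → {'u': 4, 's': 5, 'w': 8, 'p': 5, 'b': 8, 'q': 9, 'n': 7}
d['s'] = 0 → {'u': 4, 's': 0, 'w': 8, 'p': 5, 'b': 8, 'q': 9, 'n': 7}
sum of values = 41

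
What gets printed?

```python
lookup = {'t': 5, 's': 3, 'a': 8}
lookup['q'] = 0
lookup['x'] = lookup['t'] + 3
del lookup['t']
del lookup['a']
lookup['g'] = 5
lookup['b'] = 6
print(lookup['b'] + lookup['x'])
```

14

lookup['q'] = 0 → {'t': 5, 's': 3, 'a': 8, 'q': 0}
lookup['x'] = lookup['t']+3 = 8 → {'t': 5, 's': 3, 'a': 8, 'q': 0, 'x': 8}
del 't' → {'s': 3, 'a': 8, 'q': 0, 'x': 8}
del 'a' → {'s': 3, 'q': 0, 'x': 8}
lookup['g'] = 5 → {'s': 3, 'q': 0, 'x': 8, 'g': 5}
lookup['b'] = 6 → {'s': 3, 'q': 0, 'x': 8, 'g': 5, 'b': 6}
lookup['b']+lookup['x'] = 6+8 = 14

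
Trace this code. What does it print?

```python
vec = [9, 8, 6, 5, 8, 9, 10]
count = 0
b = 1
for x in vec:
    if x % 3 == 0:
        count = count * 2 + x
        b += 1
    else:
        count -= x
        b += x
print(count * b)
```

x=9: %3==0, count = 0*2+9 = 9; b=2
x=8: not %3==0, count = 9-8 = 1; b=10
x=6: %3==0, count = 1*2+6 = 8; b=11
x=5: not %3==0, count = 8-5 = 3; b=16
x=8: not %3==0, count = 3-8 = -5; b=24
x=9: %3==0, count = (-5)*2+9 = -1; b=25
x=10: not %3==0, count = (-1)-10 = -11; b=35
count*b = (-11)*35 = -385

-385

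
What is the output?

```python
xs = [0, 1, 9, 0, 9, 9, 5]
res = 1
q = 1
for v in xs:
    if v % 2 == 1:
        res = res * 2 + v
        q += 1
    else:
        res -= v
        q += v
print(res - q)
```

173

v=0: not odd, res = 1-0 = 1; q=1
v=1: odd, res = 1*2+1 = 3; q=2
v=9: odd, res = 3*2+9 = 15; q=3
v=0: not odd, res = 15-0 = 15; q=3
v=9: odd, res = 15*2+9 = 39; q=4
v=9: odd, res = 39*2+9 = 87; q=5
v=5: odd, res = 87*2+5 = 179; q=6
res-q = 179-6 = 173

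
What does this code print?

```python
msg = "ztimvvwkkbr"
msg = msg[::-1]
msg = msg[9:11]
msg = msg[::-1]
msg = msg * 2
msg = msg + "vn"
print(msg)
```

ztztvn

reverse → 'rbkkwvvmitz'
slice [9:11] → 'tz'
reverse → 'zt'
repeat ×2 → 'ztzt'
+ 'vn' → 'ztztvn'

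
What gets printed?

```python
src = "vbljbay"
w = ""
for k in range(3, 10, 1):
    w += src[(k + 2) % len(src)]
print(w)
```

ayvbljb

k=3: add src[5]='a' → 'a'
k=4: add src[6]='y' → 'ay'
k=5: add src[0]='v' → 'ayv'
k=6: add src[1]='b' → 'ayvb'
k=7: add src[2]='l' → 'ayvbl'
k=8: add src[3]='j' → 'ayvblj'
k=9: add src[4]='b' → 'ayvbljb'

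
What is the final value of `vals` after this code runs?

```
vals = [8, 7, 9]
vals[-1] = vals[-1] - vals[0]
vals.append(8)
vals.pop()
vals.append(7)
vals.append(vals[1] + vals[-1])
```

vals[-1] = vals[-1]-vals[0] = 9-8 = 1 → [8, 7, 1]
append 8 → [8, 7, 1, 8]
pop() removes 8 → [8, 7, 1]
append 7 → [8, 7, 1, 7]
append vals[1]+vals[-1] = 7+7 = 14 → [8, 7, 1, 7, 14]

[8, 7, 1, 7, 14]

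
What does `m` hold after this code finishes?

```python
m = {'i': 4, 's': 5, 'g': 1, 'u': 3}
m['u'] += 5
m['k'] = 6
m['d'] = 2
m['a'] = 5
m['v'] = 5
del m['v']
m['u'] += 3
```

m['u'] = 3+5 = 8 → {'i': 4, 's': 5, 'g': 1, 'u': 8}
m['k'] = 6 → {'i': 4, 's': 5, 'g': 1, 'u': 8, 'k': 6}
m['d'] = 2 → {'i': 4, 's': 5, 'g': 1, 'u': 8, 'k': 6, 'd': 2}
m['a'] = 5 → {'i': 4, 's': 5, 'g': 1, 'u': 8, 'k': 6, 'd': 2, 'a': 5}
m['v'] = 5 → {'i': 4, 's': 5, 'g': 1, 'u': 8, 'k': 6, 'd': 2, 'a': 5, 'v': 5}
del 'v' → {'i': 4, 's': 5, 'g': 1, 'u': 8, 'k': 6, 'd': 2, 'a': 5}
m['u'] = 8+3 = 11 → {'i': 4, 's': 5, 'g': 1, 'u': 11, 'k': 6, 'd': 2, 'a': 5}

{'i': 4, 's': 5, 'g': 1, 'u': 11, 'k': 6, 'd': 2, 'a': 5}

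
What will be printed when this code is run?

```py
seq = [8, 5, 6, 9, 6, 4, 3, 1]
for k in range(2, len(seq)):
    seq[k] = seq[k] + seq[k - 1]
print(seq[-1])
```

k=2: seq[2] = 6+5 = 11 → [8, 5, 11, 9, 6, 4, 3, 1]
k=3: seq[3] = 9+11 = 20 → [8, 5, 11, 20, 6, 4, 3, 1]
k=4: seq[4] = 6+20 = 26 → [8, 5, 11, 20, 26, 4, 3, 1]
k=5: seq[5] = 4+26 = 30 → [8, 5, 11, 20, 26, 30, 3, 1]
k=6: seq[6] = 3+30 = 33 → [8, 5, 11, 20, 26, 30, 33, 1]
k=7: seq[7] = 1+33 = 34 → [8, 5, 11, 20, 26, 30, 33, 34]

34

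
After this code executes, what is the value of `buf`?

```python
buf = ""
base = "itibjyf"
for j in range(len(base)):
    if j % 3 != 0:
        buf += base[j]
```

j=0: skip
j=1: add 't' → 't'
j=2: add 'i' → 'ti'
j=3: skip
j=4: add 'j' → 'tij'
j=5: add 'y' → 'tijy'
j=6: skip

'tijy'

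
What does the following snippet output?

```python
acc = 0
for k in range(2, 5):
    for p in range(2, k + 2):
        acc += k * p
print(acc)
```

93

k=2,p=2: acc = 0+4 = 4
k=2,p=3: acc = 4+6 = 10
k=3,p=2: acc = 10+6 = 16
k=3,p=3: acc = 16+9 = 25
k=3,p=4: acc = 25+12 = 37
k=4,p=2: acc = 37+8 = 45
k=4,p=3: acc = 45+12 = 57
k=4,p=4: acc = 57+16 = 73
k=4,p=5: acc = 73+20 = 93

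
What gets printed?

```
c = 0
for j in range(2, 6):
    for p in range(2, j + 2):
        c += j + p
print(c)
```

j=2,p=2: c = 0+4 = 4
j=2,p=3: c = 4+5 = 9
j=3,p=2: c = 9+5 = 14
j=3,p=3: c = 14+6 = 20
j=3,p=4: c = 20+7 = 27
j=4,p=2: c = 27+6 = 33
j=4,p=3: c = 33+7 = 40
j=4,p=4: c = 40+8 = 48
j=4,p=5: c = 48+9 = 57
j=5,p=2: c = 57+7 = 64
j=5,p=3: c = 64+8 = 72
j=5,p=4: c = 72+9 = 81
j=5,p=5: c = 81+10 = 91
j=5,p=6: c = 91+11 = 102

102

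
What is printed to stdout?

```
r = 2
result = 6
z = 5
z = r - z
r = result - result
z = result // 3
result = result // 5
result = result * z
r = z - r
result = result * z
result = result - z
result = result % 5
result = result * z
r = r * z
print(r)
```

4

z = 2-5 = -3
r = 6-6 = 0
z = 6//3 = 2
result = 6//5 = 1
result = 1*2 = 2
r = 2-0 = 2
result = 2*2 = 4
result = 4-2 = 2
result = 2%5 = 2
result = 2*2 = 4
r = 2*2 = 4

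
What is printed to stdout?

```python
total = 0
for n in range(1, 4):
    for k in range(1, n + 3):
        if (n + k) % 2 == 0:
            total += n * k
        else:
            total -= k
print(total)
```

n=1,k=1: even sum, total = 0+1 = 1
n=1,k=2: odd sum, total = 1-2 = -1
n=1,k=3: even sum, total = (-1)+3 = 2
n=2,k=1: odd sum, total = 2-1 = 1
n=2,k=2: even sum, total = 1+4 = 5
n=2,k=3: odd sum, total = 5-3 = 2
n=2,k=4: even sum, total = 2+8 = 10
n=3,k=1: even sum, total = 10+3 = 13
n=3,k=2: odd sum, total = 13-2 = 11
n=3,k=3: even sum, total = 11+9 = 20
n=3,k=4: odd sum, total = 20-4 = 16
n=3,k=5: even sum, total = 16+15 = 31

31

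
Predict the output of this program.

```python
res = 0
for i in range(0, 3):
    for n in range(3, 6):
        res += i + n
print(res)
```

45

i=0,n=3: res = 0+3 = 3
i=0,n=4: res = 3+4 = 7
i=0,n=5: res = 7+5 = 12
i=1,n=3: res = 12+4 = 16
i=1,n=4: res = 16+5 = 21
i=1,n=5: res = 21+6 = 27
i=2,n=3: res = 27+5 = 32
i=2,n=4: res = 32+6 = 38
i=2,n=5: res = 38+7 = 45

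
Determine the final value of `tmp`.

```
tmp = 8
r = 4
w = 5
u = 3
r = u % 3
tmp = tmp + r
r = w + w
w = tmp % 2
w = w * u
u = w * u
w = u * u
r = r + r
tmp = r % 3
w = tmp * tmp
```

r = 3%3 = 0
tmp = 8+0 = 8
r = 5+5 = 10
w = 8%2 = 0
w = 0*3 = 0
u = 0*3 = 0
w = 0*0 = 0
r = 10+10 = 20
tmp = 20%3 = 2
w = 2*2 = 4

2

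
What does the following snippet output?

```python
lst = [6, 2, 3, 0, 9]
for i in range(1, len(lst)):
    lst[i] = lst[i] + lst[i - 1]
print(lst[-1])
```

i=1: lst[1] = 2+6 = 8 → [6, 8, 3, 0, 9]
i=2: lst[2] = 3+8 = 11 → [6, 8, 11, 0, 9]
i=3: lst[3] = 0+11 = 11 → [6, 8, 11, 11, 9]
i=4: lst[4] = 9+11 = 20 → [6, 8, 11, 11, 20]

20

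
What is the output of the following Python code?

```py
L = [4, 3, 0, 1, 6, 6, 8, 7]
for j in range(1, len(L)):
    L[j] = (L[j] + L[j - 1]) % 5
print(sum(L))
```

j=1: L[1] = (3+4)%5 = 2 → [4, 2, 0, 1, 6, 6, 8, 7]
j=2: L[2] = (0+2)%5 = 2 → [4, 2, 2, 1, 6, 6, 8, 7]
j=3: L[3] = (1+2)%5 = 3 → [4, 2, 2, 3, 6, 6, 8, 7]
j=4: L[4] = (6+3)%5 = 4 → [4, 2, 2, 3, 4, 6, 8, 7]
j=5: L[5] = (6+4)%5 = 0 → [4, 2, 2, 3, 4, 0, 8, 7]
j=6: L[6] = (8+0)%5 = 3 → [4, 2, 2, 3, 4, 0, 3, 7]
j=7: L[7] = (7+3)%5 = 0 → [4, 2, 2, 3, 4, 0, 3, 0]
sum = 18

18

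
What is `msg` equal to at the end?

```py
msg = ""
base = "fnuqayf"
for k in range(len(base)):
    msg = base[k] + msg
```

k=0: prepend 'f' → 'f'
k=1: prepend 'n' → 'nf'
k=2: prepend 'u' → 'unf'
k=3: prepend 'q' → 'qunf'
k=4: prepend 'a' → 'aqunf'
k=5: prepend 'y' → 'yaqunf'
k=6: prepend 'f' → 'fyaqunf'

'fyaqunf'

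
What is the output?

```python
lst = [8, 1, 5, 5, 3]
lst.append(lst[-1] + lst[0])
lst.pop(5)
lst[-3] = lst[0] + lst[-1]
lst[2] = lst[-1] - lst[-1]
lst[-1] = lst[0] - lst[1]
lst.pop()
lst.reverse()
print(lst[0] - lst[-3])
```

5

append lst[-1]+lst[0] = 3+8 = 11 → [8, 1, 5, 5, 3, 11]
pop(5) removes 11 → [8, 1, 5, 5, 3]
lst[-3] = lst[0]+lst[-1] = 8+3 = 11 → [8, 1, 11, 5, 3]
lst[2] = lst[-1]-lst[-1] = 3-3 = 0 → [8, 1, 0, 5, 3]
lst[-1] = lst[0]-lst[1] = 8-1 = 7 → [8, 1, 0, 5, 7]
pop() removes 7 → [8, 1, 0, 5]
reverse → [5, 0, 1, 8]
lst[0]-lst[-3] = 5-0 = 5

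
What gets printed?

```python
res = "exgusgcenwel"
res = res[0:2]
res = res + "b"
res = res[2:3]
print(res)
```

slice [0:2] → 'ex'
+ 'b' → 'exb'
slice [2:3] → 'b'

b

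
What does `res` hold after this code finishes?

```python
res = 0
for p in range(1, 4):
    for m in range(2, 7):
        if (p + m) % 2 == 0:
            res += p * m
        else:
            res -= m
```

24

p=1,m=2: odd sum, res = 0-2 = -2
p=1,m=3: even sum, res = (-2)+3 = 1
p=1,m=4: odd sum, res = 1-4 = -3
p=1,m=5: even sum, res = (-3)+5 = 2
p=1,m=6: odd sum, res = 2-6 = -4
p=2,m=2: even sum, res = (-4)+4 = 0
p=2,m=3: odd sum, res = 0-3 = -3
p=2,m=4: even sum, res = (-3)+8 = 5
p=2,m=5: odd sum, res = 5-5 = 0
p=2,m=6: even sum, res = 0+12 = 12
p=3,m=2: odd sum, res = 12-2 = 10
p=3,m=3: even sum, res = 10+9 = 19
p=3,m=4: odd sum, res = 19-4 = 15
p=3,m=5: even sum, res = 15+15 = 30
p=3,m=6: odd sum, res = 30-6 = 24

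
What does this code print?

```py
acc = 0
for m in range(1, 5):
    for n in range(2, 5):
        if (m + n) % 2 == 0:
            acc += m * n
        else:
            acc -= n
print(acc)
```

m=1,n=2: odd sum, acc = 0-2 = -2
m=1,n=3: even sum, acc = (-2)+3 = 1
m=1,n=4: odd sum, acc = 1-4 = -3
m=2,n=2: even sum, acc = (-3)+4 = 1
m=2,n=3: odd sum, acc = 1-3 = -2
m=2,n=4: even sum, acc = (-2)+8 = 6
m=3,n=2: odd sum, acc = 6-2 = 4
m=3,n=3: even sum, acc = 4+9 = 13
m=3,n=4: odd sum, acc = 13-4 = 9
m=4,n=2: even sum, acc = 9+8 = 17
m=4,n=3: odd sum, acc = 17-3 = 14
m=4,n=4: even sum, acc = 14+16 = 30

30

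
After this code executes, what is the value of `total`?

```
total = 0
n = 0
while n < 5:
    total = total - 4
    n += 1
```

-20

n=0: total = 0-4 = -4
n=1: total = (-4)-4 = -8
n=2: total = (-8)-4 = -12
n=3: total = (-12)-4 = -16
n=4: total = (-16)-4 = -20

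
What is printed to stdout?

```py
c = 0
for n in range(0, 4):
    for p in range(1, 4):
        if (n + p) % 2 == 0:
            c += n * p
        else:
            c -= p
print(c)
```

8

n=0,p=1: odd sum, c = 0-1 = -1
n=0,p=2: even sum, c = (-1)+0 = -1
n=0,p=3: odd sum, c = (-1)-3 = -4
n=1,p=1: even sum, c = (-4)+1 = -3
n=1,p=2: odd sum, c = (-3)-2 = -5
n=1,p=3: even sum, c = (-5)+3 = -2
n=2,p=1: odd sum, c = (-2)-1 = -3
n=2,p=2: even sum, c = (-3)+4 = 1
n=2,p=3: odd sum, c = 1-3 = -2
n=3,p=1: even sum, c = (-2)+3 = 1
n=3,p=2: odd sum, c = 1-2 = -1
n=3,p=3: even sum, c = (-1)+9 = 8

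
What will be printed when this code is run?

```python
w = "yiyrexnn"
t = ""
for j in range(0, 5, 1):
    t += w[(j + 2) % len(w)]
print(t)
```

yrexn

j=0: add w[2]='y' → 'y'
j=1: add w[3]='r' → 'yr'
j=2: add w[4]='e' → 'yre'
j=3: add w[5]='x' → 'yrex'
j=4: add w[6]='n' → 'yrexn'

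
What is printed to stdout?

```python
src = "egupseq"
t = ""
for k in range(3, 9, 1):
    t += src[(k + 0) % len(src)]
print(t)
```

pseqeg

k=3: add src[3]='p' → 'p'
k=4: add src[4]='s' → 'ps'
k=5: add src[5]='e' → 'pse'
k=6: add src[6]='q' → 'pseq'
k=7: add src[0]='e' → 'pseqe'
k=8: add src[1]='g' → 'pseqeg'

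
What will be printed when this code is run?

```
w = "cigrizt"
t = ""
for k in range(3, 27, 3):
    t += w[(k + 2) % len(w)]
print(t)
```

k=3: add w[5]='z' → 'z'
k=6: add w[1]='i' → 'zi'
k=9: add w[4]='i' → 'zii'
k=12: add w[0]='c' → 'ziic'
k=15: add w[3]='r' → 'ziicr'
k=18: add w[6]='t' → 'ziicrt'
k=21: add w[2]='g' → 'ziicrtg'
k=24: add w[5]='z' → 'ziicrtgz'

ziicrtgz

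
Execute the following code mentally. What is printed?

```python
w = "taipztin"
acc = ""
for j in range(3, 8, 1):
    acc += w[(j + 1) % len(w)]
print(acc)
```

ztint

j=3: add w[4]='z' → 'z'
j=4: add w[5]='t' → 'zt'
j=5: add w[6]='i' → 'zti'
j=6: add w[7]='n' → 'ztin'
j=7: add w[0]='t' → 'ztint'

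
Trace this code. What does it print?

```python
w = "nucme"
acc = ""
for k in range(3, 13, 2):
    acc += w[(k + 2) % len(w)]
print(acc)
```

nceum

k=3: add w[0]='n' → 'n'
k=5: add w[2]='c' → 'nc'
k=7: add w[4]='e' → 'nce'
k=9: add w[1]='u' → 'nceu'
k=11: add w[3]='m' → 'nceum'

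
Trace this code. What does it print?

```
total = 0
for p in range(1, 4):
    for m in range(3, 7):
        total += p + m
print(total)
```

78

p=1,m=3: total = 0+4 = 4
p=1,m=4: total = 4+5 = 9
p=1,m=5: total = 9+6 = 15
p=1,m=6: total = 15+7 = 22
p=2,m=3: total = 22+5 = 27
p=2,m=4: total = 27+6 = 33
p=2,m=5: total = 33+7 = 40
p=2,m=6: total = 40+8 = 48
p=3,m=3: total = 48+6 = 54
p=3,m=4: total = 54+7 = 61
p=3,m=5: total = 61+8 = 69
p=3,m=6: total = 69+9 = 78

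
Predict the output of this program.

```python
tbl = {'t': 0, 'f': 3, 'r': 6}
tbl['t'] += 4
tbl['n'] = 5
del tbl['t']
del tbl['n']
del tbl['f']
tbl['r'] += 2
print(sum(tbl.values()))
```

tbl['t'] = 0+4 = 4 → {'t': 4, 'f': 3, 'r': 6}
tbl['n'] = 5 → {'t': 4, 'f': 3, 'r': 6, 'n': 5}
del 't' → {'f': 3, 'r': 6, 'n': 5}
del 'n' → {'f': 3, 'r': 6}
del 'f' → {'r': 6}
tbl['r'] = 6+2 = 8 → {'r': 8}
sum of values = 8

8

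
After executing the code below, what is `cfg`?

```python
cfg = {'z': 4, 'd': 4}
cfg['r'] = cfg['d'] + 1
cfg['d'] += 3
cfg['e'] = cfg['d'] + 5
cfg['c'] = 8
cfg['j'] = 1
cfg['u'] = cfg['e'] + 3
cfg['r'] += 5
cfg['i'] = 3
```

{'z': 4, 'd': 7, 'r': 10, 'e': 12, 'c': 8, 'j': 1, 'u': 15, 'i': 3}

cfg['r'] = cfg['d']+1 = 5 → {'z': 4, 'd': 4, 'r': 5}
cfg['d'] = 4+3 = 7 → {'z': 4, 'd': 7, 'r': 5}
cfg['e'] = cfg['d']+5 = 12 → {'z': 4, 'd': 7, 'r': 5, 'e': 12}
cfg['c'] = 8 → {'z': 4, 'd': 7, 'r': 5, 'e': 12, 'c': 8}
cfg['j'] = 1 → {'z': 4, 'd': 7, 'r': 5, 'e': 12, 'c': 8, 'j': 1}
cfg['u'] = cfg['e']+3 = 15 → {'z': 4, 'd': 7, 'r': 5, 'e': 12, 'c': 8, 'j': 1, 'u': 15}
cfg['r'] = 5+5 = 10 → {'z': 4, 'd': 7, 'r': 10, 'e': 12, 'c': 8, 'j': 1, 'u': 15}
cfg['i'] = 3 → {'z': 4, 'd': 7, 'r': 10, 'e': 12, 'c': 8, 'j': 1, 'u': 15, 'i': 3}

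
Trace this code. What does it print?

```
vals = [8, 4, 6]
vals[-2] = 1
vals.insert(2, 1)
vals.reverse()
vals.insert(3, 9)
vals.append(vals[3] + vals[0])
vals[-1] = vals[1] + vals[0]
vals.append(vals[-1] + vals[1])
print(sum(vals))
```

40

vals[-2] = 1 → [8, 1, 6]
insert 1 at 2 → [8, 1, 1, 6]
reverse → [6, 1, 1, 8]
insert 9 at 3 → [6, 1, 1, 9, 8]
append vals[3]+vals[0] = 9+6 = 15 → [6, 1, 1, 9, 8, 15]
vals[-1] = vals[1]+vals[0] = 1+6 = 7 → [6, 1, 1, 9, 8, 7]
append vals[-1]+vals[1] = 7+1 = 8 → [6, 1, 1, 9, 8, 7, 8]
sum = 40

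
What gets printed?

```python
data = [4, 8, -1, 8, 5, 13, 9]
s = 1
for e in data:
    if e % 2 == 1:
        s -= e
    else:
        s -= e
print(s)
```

-45

e=4: not odd, s = 1-4 = -3
e=8: not odd, s = (-3)-8 = -11
e=-1: odd, s = (-11)-(-1) = -10
e=8: not odd, s = (-10)-8 = -18
e=5: odd, s = (-18)-5 = -23
e=13: odd, s = (-23)-13 = -36
e=9: odd, s = (-36)-9 = -45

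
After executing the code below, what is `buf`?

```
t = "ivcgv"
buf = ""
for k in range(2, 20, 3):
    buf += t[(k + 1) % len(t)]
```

'gvvcig'

k=2: add t[3]='g' → 'g'
k=5: add t[1]='v' → 'gv'
k=8: add t[4]='v' → 'gvv'
k=11: add t[2]='c' → 'gvvc'
k=14: add t[0]='i' → 'gvvci'
k=17: add t[3]='g' → 'gvvcig'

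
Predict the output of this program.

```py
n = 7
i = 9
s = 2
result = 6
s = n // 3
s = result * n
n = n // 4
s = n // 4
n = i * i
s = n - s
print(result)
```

6

s = 7//3 = 2
s = 6*7 = 42
n = 7//4 = 1
s = 1//4 = 0
n = 9*9 = 81
s = 81-0 = 81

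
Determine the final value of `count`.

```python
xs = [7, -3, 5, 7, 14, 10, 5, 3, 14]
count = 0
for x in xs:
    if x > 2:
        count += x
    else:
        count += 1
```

x=7: >2, count = 0+7 = 7
x=-3: not >2, count = 7+1 = 8
x=5: >2, count = 8+5 = 13
x=7: >2, count = 13+7 = 20
x=14: >2, count = 20+14 = 34
x=10: >2, count = 34+10 = 44
x=5: >2, count = 44+5 = 49
x=3: >2, count = 49+3 = 52
x=14: >2, count = 52+14 = 66

66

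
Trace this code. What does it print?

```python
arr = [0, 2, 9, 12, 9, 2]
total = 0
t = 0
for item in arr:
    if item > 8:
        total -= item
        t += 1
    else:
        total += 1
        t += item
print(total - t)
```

item=0: not >8, total = 0+1 = 1; t=0
item=2: not >8, total = 1+1 = 2; t=2
item=9: >8, total = 2-9 = -7; t=3
item=12: >8, total = (-7)-12 = -19; t=4
item=9: >8, total = (-19)-9 = -28; t=5
item=2: not >8, total = (-28)+1 = -27; t=7
total-t = (-27)-7 = -34

-34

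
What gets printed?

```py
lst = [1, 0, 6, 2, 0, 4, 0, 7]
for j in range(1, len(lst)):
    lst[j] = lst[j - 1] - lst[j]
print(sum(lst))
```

j=1: lst[1] = 1-0 = 1 → [1, 1, 6, 2, 0, 4, 0, 7]
j=2: lst[2] = 1-6 = -5 → [1, 1, -5, 2, 0, 4, 0, 7]
j=3: lst[3] = (-5)-2 = -7 → [1, 1, -5, -7, 0, 4, 0, 7]
j=4: lst[4] = (-7)-0 = -7 → [1, 1, -5, -7, -7, 4, 0, 7]
j=5: lst[5] = (-7)-4 = -11 → [1, 1, -5, -7, -7, -11, 0, 7]
j=6: lst[6] = (-11)-0 = -11 → [1, 1, -5, -7, -7, -11, -11, 7]
j=7: lst[7] = (-11)-7 = -18 → [1, 1, -5, -7, -7, -11, -11, -18]
sum = -57

-57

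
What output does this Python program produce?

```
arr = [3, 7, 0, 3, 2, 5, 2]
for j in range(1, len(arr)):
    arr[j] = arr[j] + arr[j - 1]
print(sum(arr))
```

93

j=1: arr[1] = 7+3 = 10 → [3, 10, 0, 3, 2, 5, 2]
j=2: arr[2] = 0+10 = 10 → [3, 10, 10, 3, 2, 5, 2]
j=3: arr[3] = 3+10 = 13 → [3, 10, 10, 13, 2, 5, 2]
j=4: arr[4] = 2+13 = 15 → [3, 10, 10, 13, 15, 5, 2]
j=5: arr[5] = 5+15 = 20 → [3, 10, 10, 13, 15, 20, 2]
j=6: arr[6] = 2+20 = 22 → [3, 10, 10, 13, 15, 20, 22]
sum = 93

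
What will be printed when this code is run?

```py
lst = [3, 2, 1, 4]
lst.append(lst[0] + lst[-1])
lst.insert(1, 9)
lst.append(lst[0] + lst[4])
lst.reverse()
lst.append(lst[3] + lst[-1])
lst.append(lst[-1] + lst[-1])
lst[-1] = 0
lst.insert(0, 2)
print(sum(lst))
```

append lst[0]+lst[-1] = 3+4 = 7 → [3, 2, 1, 4, 7]
insert 9 at 1 → [3, 9, 2, 1, 4, 7]
append lst[0]+lst[4] = 3+4 = 7 → [3, 9, 2, 1, 4, 7, 7]
reverse → [7, 7, 4, 1, 2, 9, 3]
append lst[3]+lst[-1] = 1+3 = 4 → [7, 7, 4, 1, 2, 9, 3, 4]
append lst[-1]+lst[-1] = 4+4 = 8 → [7, 7, 4, 1, 2, 9, 3, 4, 8]
lst[-1] = 0 → [7, 7, 4, 1, 2, 9, 3, 4, 0]
insert 2 at 0 → [2, 7, 7, 4, 1, 2, 9, 3, 4, 0]
sum = 39

39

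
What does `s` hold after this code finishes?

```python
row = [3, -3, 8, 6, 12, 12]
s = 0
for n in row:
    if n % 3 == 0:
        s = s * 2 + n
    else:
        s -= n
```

20

n=3: %3==0, s = 0*2+3 = 3
n=-3: %3==0, s = 3*2+(-3) = 3
n=8: not %3==0, s = 3-8 = -5
n=6: %3==0, s = (-5)*2+6 = -4
n=12: %3==0, s = (-4)*2+12 = 4
n=12: %3==0, s = 4*2+12 = 20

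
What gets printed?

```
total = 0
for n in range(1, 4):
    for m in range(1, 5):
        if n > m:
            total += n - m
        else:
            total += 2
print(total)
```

n=1,m=1: not 1>1, total = 0+2 = 2
n=1,m=2: not 1>2, total = 2+2 = 4
n=1,m=3: not 1>3, total = 4+2 = 6
n=1,m=4: not 1>4, total = 6+2 = 8
n=2,m=1: 2>1, total = 8+1 = 9
n=2,m=2: not 2>2, total = 9+2 = 11
n=2,m=3: not 2>3, total = 11+2 = 13
n=2,m=4: not 2>4, total = 13+2 = 15
n=3,m=1: 3>1, total = 15+2 = 17
n=3,m=2: 3>2, total = 17+1 = 18
n=3,m=3: not 3>3, total = 18+2 = 20
n=3,m=4: not 3>4, total = 20+2 = 22

22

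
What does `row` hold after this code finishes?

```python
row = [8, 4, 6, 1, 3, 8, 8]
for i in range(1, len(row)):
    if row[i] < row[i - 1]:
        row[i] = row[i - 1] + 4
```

i=1: 4<8, row[1] = 8+4 = 12 → [8, 12, 6, 1, 3, 8, 8]
i=2: 6<12, row[2] = 12+4 = 16 → [8, 12, 16, 1, 3, 8, 8]
i=3: 1<16, row[3] = 16+4 = 20 → [8, 12, 16, 20, 3, 8, 8]
i=4: 3<20, row[4] = 20+4 = 24 → [8, 12, 16, 20, 24, 8, 8]
i=5: 8<24, row[5] = 24+4 = 28 → [8, 12, 16, 20, 24, 28, 8]
i=6: 8<28, row[6] = 28+4 = 32 → [8, 12, 16, 20, 24, 28, 32]

[8, 12, 16, 20, 24, 28, 32]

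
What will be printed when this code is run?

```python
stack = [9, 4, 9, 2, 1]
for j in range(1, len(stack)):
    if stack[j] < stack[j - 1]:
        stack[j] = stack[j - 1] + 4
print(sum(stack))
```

j=1: 4<9, stack[1] = 9+4 = 13 → [9, 13, 9, 2, 1]
j=2: 9<13, stack[2] = 13+4 = 17 → [9, 13, 17, 2, 1]
j=3: 2<17, stack[3] = 17+4 = 21 → [9, 13, 17, 21, 1]
j=4: 1<21, stack[4] = 21+4 = 25 → [9, 13, 17, 21, 25]
sum = 85

85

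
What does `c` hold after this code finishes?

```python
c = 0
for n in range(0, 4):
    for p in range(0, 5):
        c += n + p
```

n=0,p=0: c = 0+0 = 0
n=0,p=1: c = 0+1 = 1
n=0,p=2: c = 1+2 = 3
n=0,p=3: c = 3+3 = 6
n=0,p=4: c = 6+4 = 10
n=1,p=0: c = 10+1 = 11
n=1,p=1: c = 11+2 = 13
n=1,p=2: c = 13+3 = 16
n=1,p=3: c = 16+4 = 20
n=1,p=4: c = 20+5 = 25
n=2,p=0: c = 25+2 = 27
n=2,p=1: c = 27+3 = 30
n=2,p=2: c = 30+4 = 34
n=2,p=3: c = 34+5 = 39
n=2,p=4: c = 39+6 = 45
n=3,p=0: c = 45+3 = 48
n=3,p=1: c = 48+4 = 52
n=3,p=2: c = 52+5 = 57
n=3,p=3: c = 57+6 = 63
n=3,p=4: c = 63+7 = 70

70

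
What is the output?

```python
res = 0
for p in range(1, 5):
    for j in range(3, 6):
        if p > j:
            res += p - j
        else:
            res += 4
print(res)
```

45

p=1,j=3: not 1>3, res = 0+4 = 4
p=1,j=4: not 1>4, res = 4+4 = 8
p=1,j=5: not 1>5, res = 8+4 = 12
p=2,j=3: not 2>3, res = 12+4 = 16
p=2,j=4: not 2>4, res = 16+4 = 20
p=2,j=5: not 2>5, res = 20+4 = 24
p=3,j=3: not 3>3, res = 24+4 = 28
p=3,j=4: not 3>4, res = 28+4 = 32
p=3,j=5: not 3>5, res = 32+4 = 36
p=4,j=3: 4>3, res = 36+1 = 37
p=4,j=4: not 4>4, res = 37+4 = 41
p=4,j=5: not 4>5, res = 41+4 = 45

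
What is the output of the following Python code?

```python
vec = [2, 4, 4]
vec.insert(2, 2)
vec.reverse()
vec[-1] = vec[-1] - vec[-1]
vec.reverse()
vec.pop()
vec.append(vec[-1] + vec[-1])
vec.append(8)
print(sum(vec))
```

18

insert 2 at 2 → [2, 4, 2, 4]
reverse → [4, 2, 4, 2]
vec[-1] = vec[-1]-vec[-1] = 2-2 = 0 → [4, 2, 4, 0]
reverse → [0, 4, 2, 4]
pop() removes 4 → [0, 4, 2]
append vec[-1]+vec[-1] = 2+2 = 4 → [0, 4, 2, 4]
append 8 → [0, 4, 2, 4, 8]
sum = 18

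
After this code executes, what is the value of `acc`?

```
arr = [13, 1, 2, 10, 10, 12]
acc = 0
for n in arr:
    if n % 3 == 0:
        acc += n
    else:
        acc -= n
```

n=13: not %3==0, acc = 0-13 = -13
n=1: not %3==0, acc = (-13)-1 = -14
n=2: not %3==0, acc = (-14)-2 = -16
n=10: not %3==0, acc = (-16)-10 = -26
n=10: not %3==0, acc = (-26)-10 = -36
n=12: %3==0, acc = (-36)+12 = -24

-24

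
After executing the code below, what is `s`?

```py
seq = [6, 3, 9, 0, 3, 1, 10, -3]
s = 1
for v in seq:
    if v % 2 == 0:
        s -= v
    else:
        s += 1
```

v=6: even, s = 1-6 = -5
v=3: not even, s = (-5)+1 = -4
v=9: not even, s = (-4)+1 = -3
v=0: even, s = (-3)-0 = -3
v=3: not even, s = (-3)+1 = -2
v=1: not even, s = (-2)+1 = -1
v=10: even, s = (-1)-10 = -11
v=-3: not even, s = (-11)+1 = -10

-10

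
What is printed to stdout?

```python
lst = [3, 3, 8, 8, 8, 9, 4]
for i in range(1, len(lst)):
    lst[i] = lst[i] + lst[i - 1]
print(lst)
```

[3, 6, 14, 22, 30, 39, 43]

i=1: lst[1] = 3+3 = 6 → [3, 6, 8, 8, 8, 9, 4]
i=2: lst[2] = 8+6 = 14 → [3, 6, 14, 8, 8, 9, 4]
i=3: lst[3] = 8+14 = 22 → [3, 6, 14, 22, 8, 9, 4]
i=4: lst[4] = 8+22 = 30 → [3, 6, 14, 22, 30, 9, 4]
i=5: lst[5] = 9+30 = 39 → [3, 6, 14, 22, 30, 39, 4]
i=6: lst[6] = 4+39 = 43 → [3, 6, 14, 22, 30, 39, 43]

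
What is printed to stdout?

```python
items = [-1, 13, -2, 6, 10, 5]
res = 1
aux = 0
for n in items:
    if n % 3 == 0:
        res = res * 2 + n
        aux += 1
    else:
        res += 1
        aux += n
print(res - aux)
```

-10

n=-1: not %3==0, res = 1+1 = 2; aux=-1
n=13: not %3==0, res = 2+1 = 3; aux=12
n=-2: not %3==0, res = 3+1 = 4; aux=10
n=6: %3==0, res = 4*2+6 = 14; aux=11
n=10: not %3==0, res = 14+1 = 15; aux=21
n=5: not %3==0, res = 15+1 = 16; aux=26
res-aux = 16-26 = -10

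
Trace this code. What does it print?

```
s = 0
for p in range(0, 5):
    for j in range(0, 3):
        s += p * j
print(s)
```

30

p=0,j=0: s = 0+0 = 0
p=0,j=1: s = 0+0 = 0
p=0,j=2: s = 0+0 = 0
p=1,j=0: s = 0+0 = 0
p=1,j=1: s = 0+1 = 1
p=1,j=2: s = 1+2 = 3
p=2,j=0: s = 3+0 = 3
p=2,j=1: s = 3+2 = 5
p=2,j=2: s = 5+4 = 9
p=3,j=0: s = 9+0 = 9
p=3,j=1: s = 9+3 = 12
p=3,j=2: s = 12+6 = 18
p=4,j=0: s = 18+0 = 18
p=4,j=1: s = 18+4 = 22
p=4,j=2: s = 22+8 = 30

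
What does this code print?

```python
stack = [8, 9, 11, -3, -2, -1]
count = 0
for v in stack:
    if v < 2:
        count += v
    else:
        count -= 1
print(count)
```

-9

v=8: not <2, count = 0-1 = -1
v=9: not <2, count = (-1)-1 = -2
v=11: not <2, count = (-2)-1 = -3
v=-3: <2, count = (-3)+(-3) = -6
v=-2: <2, count = (-6)+(-2) = -8
v=-1: <2, count = (-8)+(-1) = -9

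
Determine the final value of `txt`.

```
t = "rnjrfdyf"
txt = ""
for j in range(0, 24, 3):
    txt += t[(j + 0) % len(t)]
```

j=0: add t[0]='r' → 'r'
j=3: add t[3]='r' → 'rr'
j=6: add t[6]='y' → 'rry'
j=9: add t[1]='n' → 'rryn'
j=12: add t[4]='f' → 'rrynf'
j=15: add t[7]='f' → 'rrynff'
j=18: add t[2]='j' → 'rrynffj'
j=21: add t[5]='d' → 'rrynffjd'

'rrynffjd'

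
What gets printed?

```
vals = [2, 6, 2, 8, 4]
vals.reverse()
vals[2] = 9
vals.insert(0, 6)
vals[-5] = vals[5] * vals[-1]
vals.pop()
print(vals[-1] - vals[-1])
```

reverse → [4, 8, 2, 6, 2]
vals[2] = 9 → [4, 8, 9, 6, 2]
insert 6 at 0 → [6, 4, 8, 9, 6, 2]
vals[-5] = vals[5]*vals[-1] = 2*2 = 4 → [6, 4, 8, 9, 6, 2]
pop() removes 2 → [6, 4, 8, 9, 6]
vals[-1]-vals[-1] = 6-6 = 0

0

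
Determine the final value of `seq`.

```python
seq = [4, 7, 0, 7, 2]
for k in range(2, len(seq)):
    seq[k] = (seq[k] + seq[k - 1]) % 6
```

k=2: seq[2] = (0+7)%6 = 1 → [4, 7, 1, 7, 2]
k=3: seq[3] = (7+1)%6 = 2 → [4, 7, 1, 2, 2]
k=4: seq[4] = (2+2)%6 = 4 → [4, 7, 1, 2, 4]

[4, 7, 1, 2, 4]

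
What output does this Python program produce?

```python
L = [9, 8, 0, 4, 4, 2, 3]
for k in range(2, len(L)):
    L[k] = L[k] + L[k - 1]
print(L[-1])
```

k=2: L[2] = 0+8 = 8 → [9, 8, 8, 4, 4, 2, 3]
k=3: L[3] = 4+8 = 12 → [9, 8, 8, 12, 4, 2, 3]
k=4: L[4] = 4+12 = 16 → [9, 8, 8, 12, 16, 2, 3]
k=5: L[5] = 2+16 = 18 → [9, 8, 8, 12, 16, 18, 3]
k=6: L[6] = 3+18 = 21 → [9, 8, 8, 12, 16, 18, 21]

21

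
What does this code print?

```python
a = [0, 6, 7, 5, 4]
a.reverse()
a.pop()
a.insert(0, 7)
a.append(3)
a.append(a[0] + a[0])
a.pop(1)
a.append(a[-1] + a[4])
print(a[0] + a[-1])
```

24

reverse → [4, 5, 7, 6, 0]
pop() removes 0 → [4, 5, 7, 6]
insert 7 at 0 → [7, 4, 5, 7, 6]
append 3 → [7, 4, 5, 7, 6, 3]
append a[0]+a[0] = 7+7 = 14 → [7, 4, 5, 7, 6, 3, 14]
pop(1) removes 4 → [7, 5, 7, 6, 3, 14]
append a[-1]+a[4] = 14+3 = 17 → [7, 5, 7, 6, 3, 14, 17]
a[0]+a[-1] = 7+17 = 24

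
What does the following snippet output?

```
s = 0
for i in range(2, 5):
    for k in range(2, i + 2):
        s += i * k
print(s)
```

93

i=2,k=2: s = 0+4 = 4
i=2,k=3: s = 4+6 = 10
i=3,k=2: s = 10+6 = 16
i=3,k=3: s = 16+9 = 25
i=3,k=4: s = 25+12 = 37
i=4,k=2: s = 37+8 = 45
i=4,k=3: s = 45+12 = 57
i=4,k=4: s = 57+16 = 73
i=4,k=5: s = 73+20 = 93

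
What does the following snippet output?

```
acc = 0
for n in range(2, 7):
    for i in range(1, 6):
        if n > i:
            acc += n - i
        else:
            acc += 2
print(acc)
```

55

n=2,i=1: 2>1, acc = 0+1 = 1
n=2,i=2: not 2>2, acc = 1+2 = 3
n=2,i=3: not 2>3, acc = 3+2 = 5
n=2,i=4: not 2>4, acc = 5+2 = 7
n=2,i=5: not 2>5, acc = 7+2 = 9
n=3,i=1: 3>1, acc = 9+2 = 11
n=3,i=2: 3>2, acc = 11+1 = 12
n=3,i=3: not 3>3, acc = 12+2 = 14
n=3,i=4: not 3>4, acc = 14+2 = 16
n=3,i=5: not 3>5, acc = 16+2 = 18
n=4,i=1: 4>1, acc = 18+3 = 21
n=4,i=2: 4>2, acc = 21+2 = 23
n=4,i=3: 4>3, acc = 23+1 = 24
n=4,i=4: not 4>4, acc = 24+2 = 26
n=4,i=5: not 4>5, acc = 26+2 = 28
n=5,i=1: 5>1, acc = 28+4 = 32
n=5,i=2: 5>2, acc = 32+3 = 35
n=5,i=3: 5>3, acc = 35+2 = 37
n=5,i=4: 5>4, acc = 37+1 = 38
n=5,i=5: not 5>5, acc = 38+2 = 40
n=6,i=1: 6>1, acc = 40+5 = 45
n=6,i=2: 6>2, acc = 45+4 = 49
n=6,i=3: 6>3, acc = 49+3 = 52
n=6,i=4: 6>4, acc = 52+2 = 54
n=6,i=5: 6>5, acc = 54+1 = 55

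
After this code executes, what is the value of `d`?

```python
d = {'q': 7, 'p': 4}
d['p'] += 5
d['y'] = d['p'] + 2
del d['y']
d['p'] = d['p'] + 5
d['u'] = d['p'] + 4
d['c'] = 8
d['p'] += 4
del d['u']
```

d['p'] = 4+5 = 9 → {'q': 7, 'p': 9}
d['y'] = d['p']+2 = 11 → {'q': 7, 'p': 9, 'y': 11}
del 'y' → {'q': 7, 'p': 9}
d['p'] = d['p']+5 = 14 → {'q': 7, 'p': 14}
d['u'] = d['p']+4 = 18 → {'q': 7, 'p': 14, 'u': 18}
d['c'] = 8 → {'q': 7, 'p': 14, 'u': 18, 'c': 8}
d['p'] = 14+4 = 18 → {'q': 7, 'p': 18, 'u': 18, 'c': 8}
del 'u' → {'q': 7, 'p': 18, 'c': 8}

{'q': 7, 'p': 18, 'c': 8}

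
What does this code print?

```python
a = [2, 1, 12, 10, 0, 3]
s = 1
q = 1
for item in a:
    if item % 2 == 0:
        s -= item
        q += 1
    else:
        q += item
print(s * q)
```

item=2: even, s = 1-2 = -1; q=2
item=1: not even; q=3
item=12: even, s = (-1)-12 = -13; q=4
item=10: even, s = (-13)-10 = -23; q=5
item=0: even, s = (-23)-0 = -23; q=6
item=3: not even; q=9
s*q = (-23)*9 = -207

-207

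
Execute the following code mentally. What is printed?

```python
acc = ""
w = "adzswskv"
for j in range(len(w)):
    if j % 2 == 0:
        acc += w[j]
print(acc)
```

azwk

j=0: add 'a' → 'a'
j=1: skip
j=2: add 'z' → 'az'
j=3: skip
j=4: add 'w' → 'azw'
j=5: skip
j=6: add 'k' → 'azwk'
j=7: skip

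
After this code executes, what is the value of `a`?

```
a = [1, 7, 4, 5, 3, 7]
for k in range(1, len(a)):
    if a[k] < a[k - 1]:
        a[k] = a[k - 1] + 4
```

[1, 7, 11, 15, 19, 23]

k=1: 7>=1, unchanged → [1, 7, 4, 5, 3, 7]
k=2: 4<7, a[2] = 7+4 = 11 → [1, 7, 11, 5, 3, 7]
k=3: 5<11, a[3] = 11+4 = 15 → [1, 7, 11, 15, 3, 7]
k=4: 3<15, a[4] = 15+4 = 19 → [1, 7, 11, 15, 19, 7]
k=5: 7<19, a[5] = 19+4 = 23 → [1, 7, 11, 15, 19, 23]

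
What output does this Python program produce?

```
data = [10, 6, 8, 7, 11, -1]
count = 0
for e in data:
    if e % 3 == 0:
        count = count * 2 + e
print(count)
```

6

e=10: not %3==0
e=6: %3==0, count = 0*2+6 = 6
e=8: not %3==0
e=7: not %3==0
e=11: not %3==0
e=-1: not %3==0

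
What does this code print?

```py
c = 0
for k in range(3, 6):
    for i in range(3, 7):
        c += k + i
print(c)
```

102

k=3,i=3: c = 0+6 = 6
k=3,i=4: c = 6+7 = 13
k=3,i=5: c = 13+8 = 21
k=3,i=6: c = 21+9 = 30
k=4,i=3: c = 30+7 = 37
k=4,i=4: c = 37+8 = 45
k=4,i=5: c = 45+9 = 54
k=4,i=6: c = 54+10 = 64
k=5,i=3: c = 64+8 = 72
k=5,i=4: c = 72+9 = 81
k=5,i=5: c = 81+10 = 91
k=5,i=6: c = 91+11 = 102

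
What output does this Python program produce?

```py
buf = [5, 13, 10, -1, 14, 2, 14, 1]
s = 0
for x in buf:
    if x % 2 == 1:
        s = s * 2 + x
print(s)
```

x=5: odd, s = 0*2+5 = 5
x=13: odd, s = 5*2+13 = 23
x=10: not odd
x=-1: odd, s = 23*2+(-1) = 45
x=14: not odd
x=2: not odd
x=14: not odd
x=1: odd, s = 45*2+1 = 91

91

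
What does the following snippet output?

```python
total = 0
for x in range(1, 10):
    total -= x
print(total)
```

x=1: total = 0-1 = -1
x=2: total = (-1)-2 = -3
x=3: total = (-3)-3 = -6
x=4: total = (-6)-4 = -10
x=5: total = (-10)-5 = -15
x=6: total = (-15)-6 = -21
x=7: total = (-21)-7 = -28
x=8: total = (-28)-8 = -36
x=9: total = (-36)-9 = -45

-45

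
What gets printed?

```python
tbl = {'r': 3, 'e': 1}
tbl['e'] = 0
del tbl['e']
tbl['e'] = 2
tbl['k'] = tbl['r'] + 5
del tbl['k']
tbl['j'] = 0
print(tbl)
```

{'r': 3, 'e': 2, 'j': 0}

tbl['e'] = 0 → {'r': 3, 'e': 0}
del 'e' → {'r': 3}
tbl['e'] = 2 → {'r': 3, 'e': 2}
tbl['k'] = tbl['r']+5 = 8 → {'r': 3, 'e': 2, 'k': 8}
del 'k' → {'r': 3, 'e': 2}
tbl['j'] = 0 → {'r': 3, 'e': 2, 'j': 0}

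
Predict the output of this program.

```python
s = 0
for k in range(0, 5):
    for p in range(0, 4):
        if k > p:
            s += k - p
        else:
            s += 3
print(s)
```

50

k=0,p=0: not 0>0, s = 0+3 = 3
k=0,p=1: not 0>1, s = 3+3 = 6
k=0,p=2: not 0>2, s = 6+3 = 9
k=0,p=3: not 0>3, s = 9+3 = 12
k=1,p=0: 1>0, s = 12+1 = 13
k=1,p=1: not 1>1, s = 13+3 = 16
k=1,p=2: not 1>2, s = 16+3 = 19
k=1,p=3: not 1>3, s = 19+3 = 22
k=2,p=0: 2>0, s = 22+2 = 24
k=2,p=1: 2>1, s = 24+1 = 25
k=2,p=2: not 2>2, s = 25+3 = 28
k=2,p=3: not 2>3, s = 28+3 = 31
k=3,p=0: 3>0, s = 31+3 = 34
k=3,p=1: 3>1, s = 34+2 = 36
k=3,p=2: 3>2, s = 36+1 = 37
k=3,p=3: not 3>3, s = 37+3 = 40
k=4,p=0: 4>0, s = 40+4 = 44
k=4,p=1: 4>1, s = 44+3 = 47
k=4,p=2: 4>2, s = 47+2 = 49
k=4,p=3: 4>3, s = 49+1 = 50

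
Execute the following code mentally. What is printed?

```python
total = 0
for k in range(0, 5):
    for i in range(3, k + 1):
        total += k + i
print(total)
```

k=3,i=3: total = 0+6 = 6
k=4,i=3: total = 6+7 = 13
k=4,i=4: total = 13+8 = 21

21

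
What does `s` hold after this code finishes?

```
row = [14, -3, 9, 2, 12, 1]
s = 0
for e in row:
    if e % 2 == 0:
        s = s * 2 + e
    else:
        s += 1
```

e=14: even, s = 0*2+14 = 14
e=-3: not even, s = 14+1 = 15
e=9: not even, s = 15+1 = 16
e=2: even, s = 16*2+2 = 34
e=12: even, s = 34*2+12 = 80
e=1: not even, s = 80+1 = 81

81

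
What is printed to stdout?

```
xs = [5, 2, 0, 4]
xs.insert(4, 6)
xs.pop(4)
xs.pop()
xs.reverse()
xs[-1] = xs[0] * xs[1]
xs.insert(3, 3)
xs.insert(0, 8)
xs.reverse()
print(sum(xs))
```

insert 6 at 4 → [5, 2, 0, 4, 6]
pop(4) removes 6 → [5, 2, 0, 4]
pop() removes 4 → [5, 2, 0]
reverse → [0, 2, 5]
xs[-1] = xs[0]*xs[1] = 0*2 = 0 → [0, 2, 0]
insert 3 at 3 → [0, 2, 0, 3]
insert 8 at 0 → [8, 0, 2, 0, 3]
reverse → [3, 0, 2, 0, 8]
sum = 13

13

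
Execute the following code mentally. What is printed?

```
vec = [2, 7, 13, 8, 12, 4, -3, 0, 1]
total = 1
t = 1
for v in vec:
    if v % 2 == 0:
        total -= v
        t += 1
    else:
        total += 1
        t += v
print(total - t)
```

v=2: even, total = 1-2 = -1; t=2
v=7: not even, total = (-1)+1 = 0; t=9
v=13: not even, total = 0+1 = 1; t=22
v=8: even, total = 1-8 = -7; t=23
v=12: even, total = (-7)-12 = -19; t=24
v=4: even, total = (-19)-4 = -23; t=25
v=-3: not even, total = (-23)+1 = -22; t=22
v=0: even, total = (-22)-0 = -22; t=23
v=1: not even, total = (-22)+1 = -21; t=24
total-t = (-21)-24 = -45

-45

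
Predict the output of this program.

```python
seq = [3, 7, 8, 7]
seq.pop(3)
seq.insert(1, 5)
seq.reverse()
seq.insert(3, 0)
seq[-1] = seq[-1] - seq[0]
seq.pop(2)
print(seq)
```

pop(3) removes 7 → [3, 7, 8]
insert 5 at 1 → [3, 5, 7, 8]
reverse → [8, 7, 5, 3]
insert 0 at 3 → [8, 7, 5, 0, 3]
seq[-1] = seq[-1]-seq[0] = 3-8 = -5 → [8, 7, 5, 0, -5]
pop(2) removes 5 → [8, 7, 0, -5]

[8, 7, 0, -5]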